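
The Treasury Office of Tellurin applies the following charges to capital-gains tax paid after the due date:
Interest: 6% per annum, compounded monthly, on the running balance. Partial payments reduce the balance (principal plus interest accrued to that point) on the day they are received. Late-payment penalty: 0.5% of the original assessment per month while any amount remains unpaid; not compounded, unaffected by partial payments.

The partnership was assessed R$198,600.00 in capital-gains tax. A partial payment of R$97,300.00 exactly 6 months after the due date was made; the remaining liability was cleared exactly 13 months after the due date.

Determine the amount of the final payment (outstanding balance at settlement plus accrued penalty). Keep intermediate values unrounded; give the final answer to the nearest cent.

R$124,055.45

Monthly rate = 6% ÷ 12 = 0.5%
Balance at month 6: R$198,600.0000 × (1 + 0.005)^6 = R$204,632.9734…
After R$97,300.00 payment: R$204,632.9734… − R$97,300.00 = R$107,332.9734…
Balance at month 13: R$107,332.9734… × (1 + 0.005)^7 = R$111,146.4492…
Penalty: 13 × 0.5% × R$198,600.00 = R$12,909.00
Final settlement = outstanding balance + penalty = R$111,146.4492… + R$12,909.00 = R$124,055.45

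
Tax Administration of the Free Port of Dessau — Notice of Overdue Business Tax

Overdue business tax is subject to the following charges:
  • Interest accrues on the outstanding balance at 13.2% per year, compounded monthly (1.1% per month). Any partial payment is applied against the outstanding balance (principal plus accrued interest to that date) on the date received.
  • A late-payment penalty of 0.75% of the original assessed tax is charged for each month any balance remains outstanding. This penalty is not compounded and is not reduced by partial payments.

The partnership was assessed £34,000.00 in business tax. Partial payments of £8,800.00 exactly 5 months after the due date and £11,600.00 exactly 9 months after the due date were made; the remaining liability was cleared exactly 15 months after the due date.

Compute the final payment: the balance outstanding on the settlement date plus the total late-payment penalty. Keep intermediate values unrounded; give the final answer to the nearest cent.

£21,683.94

Balance at month 5: £34,000.0000 × (1 + 0.011)^5 = £35,911.5950…
After £8,800.00 payment: £35,911.5950… − £8,800.00 = £27,111.5950…
Balance at month 9: £27,111.5950… × (1 + 0.011)^4 = £28,324.3330…
After £11,600.00 payment: £28,324.3330… − £11,600.00 = £16,724.3330…
Balance at month 15: £16,724.3330… × (1 + 0.011)^6 = £17,858.9425…
Penalty: 15 × 0.75% × £34,000.00 = £3,825.00
Final settlement = outstanding balance + penalty = £17,858.9425… + £3,825.00 = £21,683.94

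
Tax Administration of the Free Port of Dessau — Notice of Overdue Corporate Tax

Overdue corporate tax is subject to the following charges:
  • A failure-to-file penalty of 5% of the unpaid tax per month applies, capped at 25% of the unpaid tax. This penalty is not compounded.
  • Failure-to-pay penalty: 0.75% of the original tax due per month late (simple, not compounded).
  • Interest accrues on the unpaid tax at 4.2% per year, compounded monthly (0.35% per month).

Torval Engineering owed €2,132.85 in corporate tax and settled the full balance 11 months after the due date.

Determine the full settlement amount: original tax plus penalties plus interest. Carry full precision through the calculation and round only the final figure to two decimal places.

Failure-to-file: 11 × 5% × €2,132.85 = €1,173.07…, capped at 25% × €2,132.85 = €533.21…
Failure-to-pay penalty = 0.75% × €2,132.85 × 11 mo = €175.96…
Interest: €2,132.85 × ((1 + 0.0035)^11 − 1) = €2,132.85 × 0.0391809… = €83.5669…
Total = €2,132.85 + €709.1726… + €83.5669… = €2,925.59

€2,925.59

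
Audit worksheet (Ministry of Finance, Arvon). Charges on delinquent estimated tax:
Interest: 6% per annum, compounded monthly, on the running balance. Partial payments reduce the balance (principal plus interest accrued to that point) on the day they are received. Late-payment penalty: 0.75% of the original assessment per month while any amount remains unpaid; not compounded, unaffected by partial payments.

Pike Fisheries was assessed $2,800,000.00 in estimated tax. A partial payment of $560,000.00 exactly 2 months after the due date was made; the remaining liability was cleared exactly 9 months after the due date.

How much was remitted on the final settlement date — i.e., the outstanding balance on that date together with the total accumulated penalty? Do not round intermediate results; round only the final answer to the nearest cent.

Monthly rate = 6% ÷ 12 = 0.5%
Balance at month 2: $2,800,000.0000 × (1 + 0.005)^2 = $2,828,070.0000
After $560,000.00 payment: $2,828,070.0000 − $560,000.00 = $2,268,070.0000
Balance at month 9: $2,268,070.0000 × (1 + 0.005)^7 = $2,348,653.1593…
Penalty: 9 × 0.75% × $2,800,000.00 = $189,000.00
Final settlement = outstanding balance + penalty = $2,348,653.1593… + $189,000.00 = $2,537,653.16

$2,537,653.16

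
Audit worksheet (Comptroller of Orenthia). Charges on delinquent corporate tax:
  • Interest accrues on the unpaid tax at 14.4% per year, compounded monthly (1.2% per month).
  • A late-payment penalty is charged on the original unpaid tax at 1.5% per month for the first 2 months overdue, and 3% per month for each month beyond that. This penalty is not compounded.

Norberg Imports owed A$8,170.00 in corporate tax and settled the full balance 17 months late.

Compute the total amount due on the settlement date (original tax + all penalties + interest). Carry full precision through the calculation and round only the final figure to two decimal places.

Penalty, months 1–2: 2 × 1.5% × A$8,170.00 = A$245.10
Penalty, months 3–17: 15 × 3% × A$8,170.00 = A$3,676.50
Interest: A$8,170.00 × ((1 + 0.012)^17 − 1) = A$8,170.00 × 0.2248100… = A$1,836.6974…
Total = A$8,170.00 + A$3,921.6000 + A$1,836.6974… = A$13,928.30

A$13,928.30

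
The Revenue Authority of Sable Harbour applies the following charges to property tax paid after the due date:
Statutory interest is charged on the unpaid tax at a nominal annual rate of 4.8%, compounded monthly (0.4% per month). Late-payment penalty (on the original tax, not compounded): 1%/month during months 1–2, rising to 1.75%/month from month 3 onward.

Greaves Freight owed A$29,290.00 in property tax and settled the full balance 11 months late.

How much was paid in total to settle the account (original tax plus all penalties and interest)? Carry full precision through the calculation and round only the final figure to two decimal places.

A$35,803.82

Penalty, months 1–2: 2 × 1% × A$29,290.00 = A$585.80
Penalty, months 3–11: 9 × 1.75% × A$29,290.00 = A$4,613.18…
Interest: A$29,290.00 × ((1 + 0.004)^11 − 1) = A$29,290.00 × 0.0448906… = A$1,314.8470…
Total = A$29,290.00 + A$5,198.9750 + A$1,314.8470… = A$35,803.82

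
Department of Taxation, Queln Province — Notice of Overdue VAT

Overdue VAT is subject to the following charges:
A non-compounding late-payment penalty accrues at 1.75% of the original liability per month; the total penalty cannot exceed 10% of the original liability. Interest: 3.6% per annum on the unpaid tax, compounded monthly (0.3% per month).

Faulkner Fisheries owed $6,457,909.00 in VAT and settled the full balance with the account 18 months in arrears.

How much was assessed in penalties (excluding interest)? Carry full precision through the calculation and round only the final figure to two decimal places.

$645,790.90

Penalty (uncapped): 18 × 1.75% × $6,457,909.00 = $2,034,241.34…; cap = 10% × $6,457,909.00 = $645,790.90 → penalty = $645,790.90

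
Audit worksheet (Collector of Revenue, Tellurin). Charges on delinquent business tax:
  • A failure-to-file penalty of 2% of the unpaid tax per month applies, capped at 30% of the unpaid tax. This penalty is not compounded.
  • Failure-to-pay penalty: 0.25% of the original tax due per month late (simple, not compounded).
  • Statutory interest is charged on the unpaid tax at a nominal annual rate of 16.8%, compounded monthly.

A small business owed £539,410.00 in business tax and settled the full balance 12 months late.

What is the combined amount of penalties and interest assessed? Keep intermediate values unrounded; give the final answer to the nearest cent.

£243,575.51

Failure-to-file: 12 × 2% × £539,410.00 = £129,458.40 (under the 30% cap)
Failure-to-pay penalty = 0.25% × £539,410.00 × 12 mo = £16,182.30
Interest (16.8%/yr ÷ 12 = 1.4%/month): £539,410.00 × ((1 + 0.014)^12 − 1) = £97,934.8097…
Penalties + interest = £145,640.7000 + £97,934.8097… = £243,575.51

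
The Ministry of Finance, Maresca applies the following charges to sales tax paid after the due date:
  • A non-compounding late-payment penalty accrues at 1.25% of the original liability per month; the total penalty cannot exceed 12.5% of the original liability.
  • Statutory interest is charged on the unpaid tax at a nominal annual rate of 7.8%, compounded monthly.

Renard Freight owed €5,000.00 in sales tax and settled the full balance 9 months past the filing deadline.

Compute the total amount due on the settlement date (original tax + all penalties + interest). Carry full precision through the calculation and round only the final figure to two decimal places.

Penalty: 9 × 1.25% × €5,000.00 = €562.50 (below the 12.5% cap of €625.00)
Interest (7.8%/yr ÷ 12 = 0.65%/month): €5,000.00 × ((1 + 0.0065)^9 − 1) = €300.2215…
Total = €5,000.00 + €562.5000 + €300.2215… = €5,862.72

€5,862.72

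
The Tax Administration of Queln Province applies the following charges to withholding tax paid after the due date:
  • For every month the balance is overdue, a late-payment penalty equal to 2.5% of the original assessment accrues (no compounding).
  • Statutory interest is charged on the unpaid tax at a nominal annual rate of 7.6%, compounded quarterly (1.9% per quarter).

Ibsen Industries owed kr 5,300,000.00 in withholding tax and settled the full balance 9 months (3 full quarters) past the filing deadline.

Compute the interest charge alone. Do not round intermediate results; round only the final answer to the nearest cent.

Interest: kr 5,300,000.00 × ((1 + 0.019)^3 − 1) = kr 5,300,000.00 × 0.0580899… = kr 307,876.2527

kr 307,876.25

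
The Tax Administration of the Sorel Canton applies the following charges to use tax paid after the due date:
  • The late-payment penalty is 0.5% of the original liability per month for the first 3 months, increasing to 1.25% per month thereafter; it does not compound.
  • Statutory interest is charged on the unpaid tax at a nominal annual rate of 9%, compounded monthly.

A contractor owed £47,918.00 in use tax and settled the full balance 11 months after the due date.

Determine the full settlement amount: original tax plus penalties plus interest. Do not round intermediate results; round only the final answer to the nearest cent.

Penalty, months 1–3: 3 × 0.5% × £47,918.00 = £718.77
Penalty, months 4–11: 8 × 1.25% × £47,918.00 = £4,791.80
Interest (9%/yr ÷ 12 = 0.75%/month): £47,918.00 × ((1 + 0.0075)^11 − 1) = £4,104.8674…
Total = £47,918.00 + £5,510.5700 + £4,104.8674… = £57,533.44

£57,533.44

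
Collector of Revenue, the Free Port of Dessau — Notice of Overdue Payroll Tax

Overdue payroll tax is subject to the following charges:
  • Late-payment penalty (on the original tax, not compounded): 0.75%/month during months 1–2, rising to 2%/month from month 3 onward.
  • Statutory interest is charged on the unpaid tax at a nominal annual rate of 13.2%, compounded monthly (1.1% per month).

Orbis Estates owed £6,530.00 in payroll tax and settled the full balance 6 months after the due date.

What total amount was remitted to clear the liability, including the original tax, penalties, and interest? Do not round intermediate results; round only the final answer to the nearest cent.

£7,593.36

Penalty, months 1–2: 2 × 0.75% × £6,530.00 = £97.95
Penalty, months 3–6: 4 × 2% × £6,530.00 = £522.40
Interest: £6,530.00 × ((1 + 0.011)^6 − 1) = £6,530.00 × 0.0678418… = £443.0072…
Total = £6,530.00 + £620.3500 + £443.0072… = £7,593.36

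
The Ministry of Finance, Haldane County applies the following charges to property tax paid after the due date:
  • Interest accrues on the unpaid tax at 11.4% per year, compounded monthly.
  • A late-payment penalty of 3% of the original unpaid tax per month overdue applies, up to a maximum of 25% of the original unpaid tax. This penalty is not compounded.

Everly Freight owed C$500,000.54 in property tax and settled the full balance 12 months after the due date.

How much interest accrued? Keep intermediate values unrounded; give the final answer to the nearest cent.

Interest (11.4%/yr ÷ 12 = 0.95%/month): C$500,000.54 × ((1 + 0.0095)^12 − 1) = C$60,074.6730…

C$60,074.67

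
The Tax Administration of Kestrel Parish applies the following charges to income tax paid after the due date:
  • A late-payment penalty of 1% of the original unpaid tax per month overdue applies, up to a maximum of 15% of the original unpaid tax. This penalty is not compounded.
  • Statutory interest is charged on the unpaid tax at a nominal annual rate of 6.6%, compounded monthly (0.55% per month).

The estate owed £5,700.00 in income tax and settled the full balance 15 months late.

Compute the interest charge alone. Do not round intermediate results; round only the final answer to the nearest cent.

£488.79

Interest: £5,700.00 × ((1 + 0.0055)^15 − 1) = £5,700.00 × 0.0857532… = £488.7933…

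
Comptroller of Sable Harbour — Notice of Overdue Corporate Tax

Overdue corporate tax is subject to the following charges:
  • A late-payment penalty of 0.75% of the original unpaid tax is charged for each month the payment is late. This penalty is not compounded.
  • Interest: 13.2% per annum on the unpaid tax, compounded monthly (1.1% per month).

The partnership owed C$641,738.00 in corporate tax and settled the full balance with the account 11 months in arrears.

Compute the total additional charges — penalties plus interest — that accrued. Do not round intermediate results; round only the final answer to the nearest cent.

Late-payment penalty = 0.75% × C$641,738.00 × 11 mo = C$52,943.39…
Interest: C$641,738.00 × ((1 + 0.011)^11 − 1) = C$641,738.00 × 0.1278795… = C$82,065.1485…
Penalties + interest = C$52,943.3850 + C$82,065.1485… = C$135,008.53

C$135,008.53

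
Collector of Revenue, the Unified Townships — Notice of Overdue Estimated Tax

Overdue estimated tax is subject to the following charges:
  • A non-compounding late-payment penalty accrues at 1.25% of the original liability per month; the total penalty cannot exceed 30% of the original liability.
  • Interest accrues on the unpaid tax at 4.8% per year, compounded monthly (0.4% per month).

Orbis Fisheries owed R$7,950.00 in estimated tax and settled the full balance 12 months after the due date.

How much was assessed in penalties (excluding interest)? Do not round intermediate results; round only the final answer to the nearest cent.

Penalty: 12 × 1.25% × R$7,950.00 = R$1,192.50 (below the 30% cap of R$2,385.00)

R$1,192.50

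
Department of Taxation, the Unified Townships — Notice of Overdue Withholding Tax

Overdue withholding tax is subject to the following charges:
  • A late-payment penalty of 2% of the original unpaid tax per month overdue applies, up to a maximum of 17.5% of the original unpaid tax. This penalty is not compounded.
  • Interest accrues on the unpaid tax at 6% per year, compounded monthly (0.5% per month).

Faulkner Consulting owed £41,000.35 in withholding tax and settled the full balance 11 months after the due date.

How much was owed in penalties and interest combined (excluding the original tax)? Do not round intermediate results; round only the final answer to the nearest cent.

Penalty (uncapped): 11 × 2% × £41,000.35 = £9,020.08…; cap = 17.5% × £41,000.35 = £7,175.06… → penalty = £7,175.06…
Interest: £41,000.35 × ((1 + 0.005)^11 − 1) = £41,000.35 × 0.0563958… = £2,312.2489…
Penalties + interest = £7,175.0613… + £2,312.2489… = £9,487.31

£9,487.31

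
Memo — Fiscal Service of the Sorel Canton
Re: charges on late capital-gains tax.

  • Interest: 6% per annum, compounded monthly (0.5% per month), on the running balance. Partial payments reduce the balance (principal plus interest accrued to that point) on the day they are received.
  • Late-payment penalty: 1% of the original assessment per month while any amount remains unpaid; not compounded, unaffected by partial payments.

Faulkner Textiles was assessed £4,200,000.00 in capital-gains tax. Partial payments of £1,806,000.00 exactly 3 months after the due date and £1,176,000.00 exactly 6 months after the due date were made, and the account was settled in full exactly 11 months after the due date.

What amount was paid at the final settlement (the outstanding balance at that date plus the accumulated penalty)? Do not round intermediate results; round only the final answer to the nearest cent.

£1,813,650.10

Balance at month 3: £4,200,000.0000 × (1 + 0.005)^3 = £4,263,315.5250
After £1,806,000.00 payment: £4,263,315.5250 − £1,806,000.00 = £2,457,315.5250
Balance at month 6: £2,457,315.5250 × (1 + 0.005)^3 = £2,494,359.8637…
After £1,176,000.00 payment: £2,494,359.8637… − £1,176,000.00 = £1,318,359.8637…
Balance at month 11: £1,318,359.8637… × (1 + 0.005)^5 = £1,351,650.1023…
Penalty: 11 × 1% × £4,200,000.00 = £462,000.00
Final settlement = outstanding balance + penalty = £1,351,650.1023… + £462,000.00 = £1,813,650.10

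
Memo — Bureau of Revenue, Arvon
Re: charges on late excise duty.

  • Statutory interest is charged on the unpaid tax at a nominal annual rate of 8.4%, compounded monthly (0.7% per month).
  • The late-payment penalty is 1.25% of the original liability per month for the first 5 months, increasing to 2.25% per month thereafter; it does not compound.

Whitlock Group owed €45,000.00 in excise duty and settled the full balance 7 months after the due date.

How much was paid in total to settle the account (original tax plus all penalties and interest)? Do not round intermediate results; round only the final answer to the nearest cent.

Penalty, months 1–5: 5 × 1.25% × €45,000.00 = €2,812.50
Penalty, months 6–7: 2 × 2.25% × €45,000.00 = €2,025.00
Interest: €45,000.00 × ((1 + 0.007)^7 − 1) = €45,000.00 × 0.0500411… = €2,251.8490…
Total = €45,000.00 + €4,837.5000 + €2,251.8490… = €52,089.35

€52,089.35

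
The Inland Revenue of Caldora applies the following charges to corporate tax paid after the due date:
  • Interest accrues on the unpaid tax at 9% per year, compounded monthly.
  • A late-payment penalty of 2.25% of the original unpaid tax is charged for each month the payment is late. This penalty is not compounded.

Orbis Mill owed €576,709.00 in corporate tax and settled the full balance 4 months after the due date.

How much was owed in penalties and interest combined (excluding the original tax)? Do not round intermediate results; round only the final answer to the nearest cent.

Late-payment penalty: 4 × 2.25% × €576,709.00 = €51,903.81
Interest (9%/yr ÷ 12 = 0.75%/month): €576,709.00 × ((1 + 0.0075)^4 − 1) = €17,496.8843…
Penalties + interest = €51,903.8100 + €17,496.8843… = €69,400.69

€69,400.69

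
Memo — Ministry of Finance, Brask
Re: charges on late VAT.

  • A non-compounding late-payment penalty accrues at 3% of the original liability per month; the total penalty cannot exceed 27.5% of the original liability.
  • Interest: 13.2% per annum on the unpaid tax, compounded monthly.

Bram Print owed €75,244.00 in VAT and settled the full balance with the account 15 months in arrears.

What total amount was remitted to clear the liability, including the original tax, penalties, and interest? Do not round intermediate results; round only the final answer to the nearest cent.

€109,354.44

Penalty (uncapped): 15 × 3% × €75,244.00 = €33,859.80; cap = 27.5% × €75,244.00 = €20,692.10 → penalty = €20,692.10
Interest (13.2%/yr ÷ 12 = 1.1%/month): €75,244.00 × ((1 + 0.011)^15 − 1) = €13,418.3440…
Total = €75,244.00 + €20,692.1000 + €13,418.3440… = €109,354.44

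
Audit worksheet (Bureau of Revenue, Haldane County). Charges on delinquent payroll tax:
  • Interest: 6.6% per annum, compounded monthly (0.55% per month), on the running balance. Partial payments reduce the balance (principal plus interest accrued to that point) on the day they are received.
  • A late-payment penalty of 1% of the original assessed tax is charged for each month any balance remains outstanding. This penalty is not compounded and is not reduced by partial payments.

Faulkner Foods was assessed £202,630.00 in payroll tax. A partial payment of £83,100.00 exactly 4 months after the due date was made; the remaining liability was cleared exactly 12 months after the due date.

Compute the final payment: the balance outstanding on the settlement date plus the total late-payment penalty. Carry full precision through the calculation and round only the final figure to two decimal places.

£153,903.67

Balance at month 4: £202,630.0000 × (1 + 0.0055)^4 = £207,124.7724…
After £83,100.00 payment: £207,124.7724… − £83,100.00 = £124,024.7724…
Balance at month 12: £124,024.7724… × (1 + 0.0055)^8 = £129,588.0749…
Penalty: 12 × 1% × £202,630.00 = £24,315.60
Final settlement = outstanding balance + penalty = £129,588.0749… + £24,315.60 = £153,903.67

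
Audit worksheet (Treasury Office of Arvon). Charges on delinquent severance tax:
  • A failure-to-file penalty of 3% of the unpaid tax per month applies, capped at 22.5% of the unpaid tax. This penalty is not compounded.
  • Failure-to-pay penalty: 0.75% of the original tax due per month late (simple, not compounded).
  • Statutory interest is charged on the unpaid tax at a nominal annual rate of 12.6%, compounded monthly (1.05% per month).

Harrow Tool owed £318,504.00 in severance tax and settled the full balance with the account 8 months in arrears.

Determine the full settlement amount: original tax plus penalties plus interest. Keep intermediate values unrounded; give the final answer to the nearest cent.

Failure-to-file: 8 × 3% × £318,504.00 = £76,440.96, capped at 22.5% × £318,504.00 = £71,663.40
Failure-to-pay penalty = 0.75% × £318,504.00 × 8 mo = £19,110.24
Interest: £318,504.00 × ((1 + 0.0105)^8 − 1) = £318,504.00 × 0.0871527… = £27,758.4788…
Total = £318,504.00 + £90,773.6400 + £27,758.4788… = £437,036.12

£437,036.12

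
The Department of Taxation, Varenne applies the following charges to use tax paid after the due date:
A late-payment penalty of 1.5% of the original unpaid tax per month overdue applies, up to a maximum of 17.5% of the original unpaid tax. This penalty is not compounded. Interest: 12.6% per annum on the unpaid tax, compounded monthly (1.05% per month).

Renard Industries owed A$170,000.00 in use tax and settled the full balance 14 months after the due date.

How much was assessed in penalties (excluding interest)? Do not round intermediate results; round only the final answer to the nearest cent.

A$29,750.00

Penalty (uncapped): 14 × 1.5% × A$170,000.00 = A$35,700.00; cap = 17.5% × A$170,000.00 = A$29,750.00 → penalty = A$29,750.00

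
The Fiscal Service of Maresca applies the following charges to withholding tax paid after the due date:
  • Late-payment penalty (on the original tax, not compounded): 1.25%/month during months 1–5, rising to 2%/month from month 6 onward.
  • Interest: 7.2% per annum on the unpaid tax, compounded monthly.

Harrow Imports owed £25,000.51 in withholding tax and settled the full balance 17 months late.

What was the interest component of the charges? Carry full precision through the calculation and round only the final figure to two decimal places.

£2,676.20

Interest (7.2%/yr ÷ 12 = 0.6%/month): £25,000.51 × ((1 + 0.006)^17 − 1) = £2,676.2049…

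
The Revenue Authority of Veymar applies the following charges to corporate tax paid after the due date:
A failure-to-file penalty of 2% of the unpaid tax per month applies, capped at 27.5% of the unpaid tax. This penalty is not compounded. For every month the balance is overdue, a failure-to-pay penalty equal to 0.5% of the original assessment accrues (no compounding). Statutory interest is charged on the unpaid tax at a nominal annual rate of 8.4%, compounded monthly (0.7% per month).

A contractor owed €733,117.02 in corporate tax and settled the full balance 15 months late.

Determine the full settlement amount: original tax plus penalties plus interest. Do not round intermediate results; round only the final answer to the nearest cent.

Failure-to-file: 15 × 2% × €733,117.02 = €219,935.11…, capped at 27.5% × €733,117.02 = €201,607.18…
Failure-to-pay penalty: 15 × 0.5% × €733,117.02 = €54,983.78…
Interest: €733,117.02 × ((1 + 0.007)^15 − 1) = €733,117.02 × 0.1103044… = €80,866.0282…
Total = €733,117.02 + €256,590.9570 + €80,866.0282… = €1,070,574.01

€1,070,574.01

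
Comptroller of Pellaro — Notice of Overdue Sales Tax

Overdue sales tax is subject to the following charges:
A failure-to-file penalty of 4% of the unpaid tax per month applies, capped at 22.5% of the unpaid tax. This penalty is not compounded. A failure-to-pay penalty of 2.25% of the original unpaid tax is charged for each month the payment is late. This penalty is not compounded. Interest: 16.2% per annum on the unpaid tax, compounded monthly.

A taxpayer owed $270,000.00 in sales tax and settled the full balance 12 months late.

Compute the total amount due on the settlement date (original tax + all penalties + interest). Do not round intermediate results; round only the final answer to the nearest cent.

Failure-to-file: 12 × 4% × $270,000.00 = $129,600.00, capped at 22.5% × $270,000.00 = $60,750.00
Failure-to-pay penalty: 12 × 2.25% × $270,000.00 = $72,900.00
Interest (16.2%/yr ÷ 12 = 1.35%/month): $270,000.00 × ((1 + 0.0135)^12 − 1) = $47,138.3779…
Total = $270,000.00 + $133,650.0000 + $47,138.3779… = $450,788.38

$450,788.38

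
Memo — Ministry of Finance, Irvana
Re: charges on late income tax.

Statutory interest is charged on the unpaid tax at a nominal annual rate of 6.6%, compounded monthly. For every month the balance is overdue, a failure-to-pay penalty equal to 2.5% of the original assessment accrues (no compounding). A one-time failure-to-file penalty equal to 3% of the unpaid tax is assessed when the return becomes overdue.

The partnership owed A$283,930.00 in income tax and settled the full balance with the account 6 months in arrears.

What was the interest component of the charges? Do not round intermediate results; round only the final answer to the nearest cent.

A$9,499.47

Interest (6.6%/yr ÷ 12 = 0.55%/month): A$283,930.00 × ((1 + 0.0055)^6 − 1) = A$9,499.4719…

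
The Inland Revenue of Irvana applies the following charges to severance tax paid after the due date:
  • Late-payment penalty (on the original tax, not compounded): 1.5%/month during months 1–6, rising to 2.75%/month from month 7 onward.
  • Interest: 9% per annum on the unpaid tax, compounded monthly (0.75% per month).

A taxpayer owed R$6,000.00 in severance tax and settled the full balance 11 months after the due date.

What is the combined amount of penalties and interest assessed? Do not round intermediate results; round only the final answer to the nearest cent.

Penalty, months 1–6: 6 × 1.5% × R$6,000.00 = R$540.00
Penalty, months 7–11: 5 × 2.75% × R$6,000.00 = R$825.00
Interest: R$6,000.00 × ((1 + 0.0075)^11 − 1) = R$6,000.00 × 0.0856644… = R$513.9865…
Penalties + interest = R$1,365.0000 + R$513.9865… = R$1,878.99

R$1,878.99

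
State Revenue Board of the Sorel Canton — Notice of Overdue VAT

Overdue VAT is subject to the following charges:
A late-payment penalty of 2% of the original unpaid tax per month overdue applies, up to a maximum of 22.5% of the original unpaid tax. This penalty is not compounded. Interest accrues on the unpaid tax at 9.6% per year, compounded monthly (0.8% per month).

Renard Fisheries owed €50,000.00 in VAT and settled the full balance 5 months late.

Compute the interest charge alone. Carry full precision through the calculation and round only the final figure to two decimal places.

Interest: €50,000.00 × ((1 + 0.008)^5 − 1) = €50,000.00 × 0.0406451… = €2,032.2570…

€2,032.26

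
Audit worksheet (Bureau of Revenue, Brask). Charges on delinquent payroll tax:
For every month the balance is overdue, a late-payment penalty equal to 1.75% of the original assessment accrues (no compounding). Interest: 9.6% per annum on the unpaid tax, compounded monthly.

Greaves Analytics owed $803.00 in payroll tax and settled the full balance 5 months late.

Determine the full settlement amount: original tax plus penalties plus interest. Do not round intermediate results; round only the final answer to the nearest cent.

Late-payment penalty = 1.75% × $803.00 × 5 mo = $70.26…
Interest (9.6%/yr ÷ 12 = 0.8%/month): $803.00 × ((1 + 0.008)^5 − 1) = $32.6380…
Total = $803.00 + $70.2625 + $32.6380… = $905.90

$905.90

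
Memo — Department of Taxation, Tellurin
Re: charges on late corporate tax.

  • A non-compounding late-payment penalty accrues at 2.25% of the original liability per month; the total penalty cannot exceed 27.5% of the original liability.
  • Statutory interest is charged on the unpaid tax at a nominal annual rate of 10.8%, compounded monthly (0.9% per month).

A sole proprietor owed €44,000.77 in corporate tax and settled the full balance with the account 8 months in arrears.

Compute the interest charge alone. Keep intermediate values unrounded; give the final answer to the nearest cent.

Interest: €44,000.77 × ((1 + 0.009)^8 − 1) = €44,000.77 × 0.0743093… = €3,269.6658…

€3,269.67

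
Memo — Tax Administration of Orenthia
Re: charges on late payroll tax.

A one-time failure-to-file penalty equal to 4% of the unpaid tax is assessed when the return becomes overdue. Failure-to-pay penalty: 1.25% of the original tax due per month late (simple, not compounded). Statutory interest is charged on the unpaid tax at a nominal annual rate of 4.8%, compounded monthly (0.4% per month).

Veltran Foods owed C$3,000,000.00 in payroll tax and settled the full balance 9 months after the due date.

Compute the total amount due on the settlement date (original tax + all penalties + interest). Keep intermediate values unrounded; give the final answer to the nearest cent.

Failure-to-file penalty: 4% × C$3,000,000.00 = C$120,000.00
Failure-to-pay penalty = 1.25% × C$3,000,000.00 × 9 mo = C$337,500.00
Interest: C$3,000,000.00 × ((1 + 0.004)^9 − 1) = C$3,000,000.00 × 0.0365814… = C$109,744.2252…
Total = C$3,000,000.00 + C$457,500.0000 + C$109,744.2252… = C$3,567,244.23

C$3,567,244.23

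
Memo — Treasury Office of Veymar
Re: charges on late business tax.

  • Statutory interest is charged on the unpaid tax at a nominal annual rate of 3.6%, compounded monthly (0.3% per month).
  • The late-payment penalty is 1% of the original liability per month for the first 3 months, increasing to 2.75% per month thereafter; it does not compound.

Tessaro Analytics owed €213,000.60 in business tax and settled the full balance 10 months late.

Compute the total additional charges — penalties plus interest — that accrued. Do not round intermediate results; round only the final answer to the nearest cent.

€53,869.61

Penalty, months 1–3: 3 × 1% × €213,000.60 = €6,390.02…
Penalty, months 4–10: 7 × 2.75% × €213,000.60 = €41,002.62…
Interest: €213,000.60 × ((1 + 0.003)^10 − 1) = €213,000.60 × 0.0304083… = €6,476.9770…
Penalties + interest = €47,392.6335 + €6,476.9770… = €53,869.61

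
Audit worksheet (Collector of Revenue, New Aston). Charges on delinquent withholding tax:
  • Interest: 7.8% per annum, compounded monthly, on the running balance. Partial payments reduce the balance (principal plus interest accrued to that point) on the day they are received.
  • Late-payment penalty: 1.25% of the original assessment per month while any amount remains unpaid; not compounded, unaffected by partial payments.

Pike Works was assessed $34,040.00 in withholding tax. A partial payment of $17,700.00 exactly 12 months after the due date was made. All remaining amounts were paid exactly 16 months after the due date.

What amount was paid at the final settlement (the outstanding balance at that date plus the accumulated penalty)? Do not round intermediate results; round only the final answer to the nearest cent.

$26,401.38

Monthly rate = 7.8% ÷ 12 = 0.65%
Balance at month 12: $34,040.0000 × (1 + 0.0065)^12 = $36,792.1275…
After $17,700.00 payment: $36,792.1275… − $17,700.00 = $19,092.1275…
Balance at month 16: $19,092.1275… × (1 + 0.0065)^4 = $19,593.3837…
Penalty: 16 × 1.25% × $34,040.00 = $6,808.00
Final settlement = outstanding balance + penalty = $19,593.3837… + $6,808.00 = $26,401.38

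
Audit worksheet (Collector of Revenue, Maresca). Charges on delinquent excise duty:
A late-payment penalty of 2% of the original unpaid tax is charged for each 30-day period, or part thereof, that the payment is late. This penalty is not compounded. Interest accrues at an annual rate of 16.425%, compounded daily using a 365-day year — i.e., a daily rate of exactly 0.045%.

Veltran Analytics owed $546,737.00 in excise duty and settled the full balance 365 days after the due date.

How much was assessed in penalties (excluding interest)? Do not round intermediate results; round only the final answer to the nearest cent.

$142,151.62

Penalty periods: ⌈365/30⌉ = 13; penalty = 13 × 2% × $546,737.00 = $142,151.62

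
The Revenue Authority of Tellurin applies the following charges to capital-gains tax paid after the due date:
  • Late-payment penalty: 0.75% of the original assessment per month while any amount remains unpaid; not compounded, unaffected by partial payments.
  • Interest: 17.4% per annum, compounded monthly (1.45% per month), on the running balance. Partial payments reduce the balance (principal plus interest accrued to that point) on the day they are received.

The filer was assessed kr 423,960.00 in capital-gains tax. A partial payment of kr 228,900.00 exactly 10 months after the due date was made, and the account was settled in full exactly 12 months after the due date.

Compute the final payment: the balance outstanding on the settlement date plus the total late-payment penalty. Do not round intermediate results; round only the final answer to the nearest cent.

kr 306,476.14

Balance at month 10: kr 423,960.0000 × (1 + 0.0145)^10 = kr 489,604.4959…
After kr 228,900.00 payment: kr 489,604.4959… − kr 228,900.00 = kr 260,704.4959…
Balance at month 12: kr 260,704.4959… × (1 + 0.0145)^2 = kr 268,319.7394…
Penalty: 12 × 0.75% × kr 423,960.00 = kr 38,156.40
Final settlement = outstanding balance + penalty = kr 268,319.7394… + kr 38,156.40 = kr 306,476.14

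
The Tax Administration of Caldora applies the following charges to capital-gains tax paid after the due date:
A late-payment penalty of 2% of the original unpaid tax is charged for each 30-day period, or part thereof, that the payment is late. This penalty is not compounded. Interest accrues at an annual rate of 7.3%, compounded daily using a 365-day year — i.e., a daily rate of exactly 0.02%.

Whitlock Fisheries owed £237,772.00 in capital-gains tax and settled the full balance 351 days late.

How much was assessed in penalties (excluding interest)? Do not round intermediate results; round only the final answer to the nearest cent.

£57,065.28

Penalty periods: ⌈351/30⌉ = 12; penalty = 12 × 2% × £237,772.00 = £57,065.28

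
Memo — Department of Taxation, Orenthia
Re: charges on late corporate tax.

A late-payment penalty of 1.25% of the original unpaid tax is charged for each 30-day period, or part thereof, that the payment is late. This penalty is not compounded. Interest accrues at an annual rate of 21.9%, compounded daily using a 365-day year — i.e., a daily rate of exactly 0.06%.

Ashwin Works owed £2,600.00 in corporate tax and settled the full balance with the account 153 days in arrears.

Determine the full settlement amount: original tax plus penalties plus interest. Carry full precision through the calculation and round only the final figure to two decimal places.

£3,044.90

Penalty periods: ⌈153/30⌉ = 6; penalty = 6 × 1.25% × £2,600.00 = £195.00
Interest: £2,600.00 × ((1 + 0.0006)^153 − 1) = £2,600.00 × 0.09611540… = £249.9000…
Total = £2,600.00 + £195.0000 + £249.9000… = £3,044.90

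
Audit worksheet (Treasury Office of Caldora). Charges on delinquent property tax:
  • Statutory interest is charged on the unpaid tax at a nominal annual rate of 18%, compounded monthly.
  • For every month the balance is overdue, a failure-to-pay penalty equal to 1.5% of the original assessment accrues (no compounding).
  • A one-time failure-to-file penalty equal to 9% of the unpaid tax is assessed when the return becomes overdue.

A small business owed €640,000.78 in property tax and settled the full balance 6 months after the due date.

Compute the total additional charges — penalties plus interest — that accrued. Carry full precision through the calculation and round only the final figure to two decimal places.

Failure-to-file penalty: 9% × €640,000.78 = €57,600.07…
Failure-to-pay penalty: 6 × 1.5% × €640,000.78 = €57,600.07…
Interest (18%/yr ÷ 12 = 1.5%/month): €640,000.78 × ((1 + 0.015)^6 − 1) = €59,803.7618…
Penalties + interest = €115,200.1404 + €59,803.7618… = €175,003.90

€175,003.90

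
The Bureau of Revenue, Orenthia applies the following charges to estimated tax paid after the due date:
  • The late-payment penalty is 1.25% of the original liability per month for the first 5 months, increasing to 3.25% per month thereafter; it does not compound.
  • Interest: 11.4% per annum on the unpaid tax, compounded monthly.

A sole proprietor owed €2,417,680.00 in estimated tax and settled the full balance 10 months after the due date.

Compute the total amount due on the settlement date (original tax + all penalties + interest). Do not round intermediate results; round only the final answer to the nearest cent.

Penalty, months 1–5: 5 × 1.25% × €2,417,680.00 = €151,105.00
Penalty, months 6–10: 5 × 3.25% × €2,417,680.00 = €392,873.00
Interest (11.4%/yr ÷ 12 = 0.95%/month): €2,417,680.00 × ((1 + 0.0095)^10 − 1) = €239,751.3288…
Total = €2,417,680.00 + €543,978.0000 + €239,751.3288… = €3,201,409.33

€3,201,409.33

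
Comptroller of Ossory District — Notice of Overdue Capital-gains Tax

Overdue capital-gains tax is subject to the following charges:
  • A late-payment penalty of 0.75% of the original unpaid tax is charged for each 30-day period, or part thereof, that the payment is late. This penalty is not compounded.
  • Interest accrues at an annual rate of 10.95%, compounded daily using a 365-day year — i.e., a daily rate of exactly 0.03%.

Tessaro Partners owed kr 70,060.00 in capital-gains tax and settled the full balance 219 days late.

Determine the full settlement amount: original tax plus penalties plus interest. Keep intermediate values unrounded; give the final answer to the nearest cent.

Penalty periods: ⌈219/30⌉ = 8; penalty = 8 × 0.75% × kr 70,060.00 = kr 4,203.60
Interest: kr 70,060.00 × ((1 + 0.0003)^219 − 1) = kr 70,060.00 × 0.06789578… = kr 4,756.7780…
Total = kr 70,060.00 + kr 4,203.6000 + kr 4,756.7780… = kr 79,020.38

kr 79,020.38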